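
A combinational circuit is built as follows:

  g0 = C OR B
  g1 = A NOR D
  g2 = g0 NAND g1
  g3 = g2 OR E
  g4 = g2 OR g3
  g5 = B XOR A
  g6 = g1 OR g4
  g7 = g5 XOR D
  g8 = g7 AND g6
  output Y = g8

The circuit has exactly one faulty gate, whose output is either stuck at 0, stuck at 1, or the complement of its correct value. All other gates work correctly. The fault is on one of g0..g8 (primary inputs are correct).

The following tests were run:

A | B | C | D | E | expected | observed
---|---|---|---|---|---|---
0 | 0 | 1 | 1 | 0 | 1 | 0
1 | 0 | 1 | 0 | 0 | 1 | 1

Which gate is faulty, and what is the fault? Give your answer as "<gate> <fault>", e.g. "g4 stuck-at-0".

Fault-free values for test 1 (A=0, B=0, C=1, D=1, E=0): g0=1, g1=0, g2=1, g3=1, g4=1, g5=0, g6=1, g7=1, g8=1, giving Y=1. Observed 0.
Test 1: faults giving observed 0 are {g2 stuck-at-0, g2 inverted output, g4 stuck-at-0, g4 inverted output, g5 stuck-at-1, g5 inverted output, g6 stuck-at-0, g6 inverted output, g7 stuck-at-0, g7 inverted output, g8 stuck-at-0, g8 inverted output}.
Test 2 (A=1, B=0, C=1, D=0, E=0): fault-free g0=1, g1=0, g2=1, g3=1, g4=1, g5=1, g6=1, g7=1, g8=1 → 1; observed 1. Eliminates g2 stuck-at-0, g2 inverted output, g4 stuck-at-0, g4 inverted output, g5 inverted output, g6 stuck-at-0, g6 inverted output, g7 stuck-at-0, g7 inverted output, g8 stuck-at-0, g8 inverted output.
Only g5 stuck-at-1 is consistent with every test.

g5 stuck-at-1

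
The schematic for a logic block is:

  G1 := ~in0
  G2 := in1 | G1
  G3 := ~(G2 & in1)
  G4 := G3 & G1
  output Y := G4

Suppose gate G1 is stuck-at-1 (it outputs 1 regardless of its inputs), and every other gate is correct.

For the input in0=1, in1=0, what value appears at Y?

Propagate with G1 forced: G1=1 [stuck-at-1], G2=1, G3=1, G4=1.
So Y = 1. (Without the fault it would be 0.)

1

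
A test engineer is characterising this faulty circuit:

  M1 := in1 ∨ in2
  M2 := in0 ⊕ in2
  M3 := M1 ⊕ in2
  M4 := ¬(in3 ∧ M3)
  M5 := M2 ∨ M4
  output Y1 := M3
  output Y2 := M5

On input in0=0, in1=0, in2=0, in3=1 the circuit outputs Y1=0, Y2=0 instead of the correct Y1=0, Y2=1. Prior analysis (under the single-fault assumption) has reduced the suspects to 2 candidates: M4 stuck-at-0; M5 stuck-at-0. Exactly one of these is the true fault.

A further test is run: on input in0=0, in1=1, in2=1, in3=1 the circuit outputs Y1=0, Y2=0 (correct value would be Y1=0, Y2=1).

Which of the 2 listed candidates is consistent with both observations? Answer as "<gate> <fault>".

M5 stuck-at-0

Evaluate each candidate on input in0=0, in1=1, in2=1, in3=1:
  M4 stuck-at-0: M1=1, M2=1, M3=0, M4=0 [stuck-at-0], M5=1 → Y1=0, Y2=1 — eliminated
  M5 stuck-at-0: M1=1, M2=1, M3=0, M4=1, M5=0 [stuck-at-0] → Y1=0, Y2=0 — matches
Only M5 stuck-at-0 reproduces the observed Y1=0, Y2=0.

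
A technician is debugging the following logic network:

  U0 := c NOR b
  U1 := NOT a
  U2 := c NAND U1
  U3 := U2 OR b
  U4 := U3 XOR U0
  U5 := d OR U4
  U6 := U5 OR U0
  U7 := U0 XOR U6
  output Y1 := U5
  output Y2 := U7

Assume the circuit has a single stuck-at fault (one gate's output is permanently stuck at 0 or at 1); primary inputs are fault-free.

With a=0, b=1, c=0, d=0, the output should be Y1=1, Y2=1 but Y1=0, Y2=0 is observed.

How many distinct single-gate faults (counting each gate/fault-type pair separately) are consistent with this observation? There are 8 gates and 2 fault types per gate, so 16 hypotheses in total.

Fault-free: U0=0, U1=1, U2=1, U3=1, U4=1, U5=1, U6=1, U7=1 → Y1=1, Y2=1. Observed Y1=0, Y2=0.
  U0: stuck-at-1 ✓; others ✗
  U1: none of the 2 fault types match ✗
  U2: none of the 2 fault types match ✗
  U3: stuck-at-0 ✓; others ✗
  U4: stuck-at-0 ✓; others ✗
  U5: stuck-at-0 ✓; others ✗
  U6: none of the 2 fault types match ✗
  U7: none of the 2 fault types match ✗
Consistent faults: {U0 stuck-at-1, U3 stuck-at-0, U4 stuck-at-0, U5 stuck-at-0} — 4 in all.

4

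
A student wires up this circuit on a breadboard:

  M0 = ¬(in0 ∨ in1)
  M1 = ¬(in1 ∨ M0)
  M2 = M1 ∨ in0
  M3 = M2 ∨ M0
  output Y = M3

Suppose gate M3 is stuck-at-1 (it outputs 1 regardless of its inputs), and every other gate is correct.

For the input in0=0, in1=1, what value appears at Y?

Propagate with M3 forced: M0=0, M1=0, M2=0, M3=1 [stuck-at-1].
So Y = 1. (Without the fault it would be 0.)

1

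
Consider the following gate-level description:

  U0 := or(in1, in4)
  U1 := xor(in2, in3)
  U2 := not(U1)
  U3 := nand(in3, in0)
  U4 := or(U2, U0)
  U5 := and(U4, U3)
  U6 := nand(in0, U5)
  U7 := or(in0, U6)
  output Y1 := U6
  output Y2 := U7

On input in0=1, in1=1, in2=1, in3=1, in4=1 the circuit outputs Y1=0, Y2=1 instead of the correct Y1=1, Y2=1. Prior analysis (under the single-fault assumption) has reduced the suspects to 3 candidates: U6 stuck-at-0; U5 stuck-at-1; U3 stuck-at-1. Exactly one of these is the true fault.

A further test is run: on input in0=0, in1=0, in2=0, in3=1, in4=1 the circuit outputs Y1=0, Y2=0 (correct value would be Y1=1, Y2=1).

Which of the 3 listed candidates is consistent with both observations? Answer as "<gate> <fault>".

Evaluate each candidate on input in0=0, in1=0, in2=0, in3=1, in4=1:
  U6 stuck-at-0: U0=1, U1=1, U2=0, U3=1, U4=1, U5=1, U6=0 [stuck-at-0], U7=0 → Y1=0, Y2=0 — matches
  U5 stuck-at-1: U0=1, U1=1, U2=0, U3=1, U4=1, U5=1 [stuck-at-1], U6=1, U7=1 → Y1=1, Y2=1 — eliminated
  U3 stuck-at-1: U0=1, U1=1, U2=0, U3=1 [stuck-at-1], U4=1, U5=1, U6=1, U7=1 → Y1=1, Y2=1 — eliminated
Only U6 stuck-at-0 reproduces the observed Y1=0, Y2=0.

U6 stuck-at-0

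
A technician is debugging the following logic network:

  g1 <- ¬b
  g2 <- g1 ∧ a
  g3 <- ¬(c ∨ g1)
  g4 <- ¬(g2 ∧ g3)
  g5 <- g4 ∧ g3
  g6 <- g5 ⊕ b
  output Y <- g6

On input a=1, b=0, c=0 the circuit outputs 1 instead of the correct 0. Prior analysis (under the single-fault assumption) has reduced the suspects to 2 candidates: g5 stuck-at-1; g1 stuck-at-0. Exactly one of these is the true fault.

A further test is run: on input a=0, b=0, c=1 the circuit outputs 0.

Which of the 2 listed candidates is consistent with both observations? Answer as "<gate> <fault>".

Evaluate each candidate on input a=0, b=0, c=1:
  g5 stuck-at-1: g1=1, g2=0, g3=0, g4=1, g5=1 [stuck-at-1], g6=1 → 1 — eliminated
  g1 stuck-at-0: g1=0 [stuck-at-0], g2=0, g3=0, g4=1, g5=0, g6=0 → 0 — matches
Only g1 stuck-at-0 reproduces the observed 0.

g1 stuck-at-0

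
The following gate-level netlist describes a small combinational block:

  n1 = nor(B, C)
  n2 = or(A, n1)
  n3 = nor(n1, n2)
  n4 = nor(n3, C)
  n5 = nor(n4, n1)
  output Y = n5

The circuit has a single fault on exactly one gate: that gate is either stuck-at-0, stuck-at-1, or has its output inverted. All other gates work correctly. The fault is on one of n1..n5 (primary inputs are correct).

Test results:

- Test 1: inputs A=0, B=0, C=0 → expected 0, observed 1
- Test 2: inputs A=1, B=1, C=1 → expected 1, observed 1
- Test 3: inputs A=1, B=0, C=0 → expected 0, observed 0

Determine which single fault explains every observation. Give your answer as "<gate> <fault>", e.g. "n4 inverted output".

n1 stuck-at-0

Fault-free values for test 1 (A=0, B=0, C=0): n1=1, n2=1, n3=0, n4=1, n5=0, giving Y=0. Observed 1.
Test 1: faults giving observed 1 are {n1 stuck-at-0, n1 inverted output, n5 stuck-at-1, n5 inverted output}.
Test 2 (A=1, B=1, C=1): fault-free n1=0, n2=1, n3=0, n4=0, n5=1 → 1; observed 1. Eliminates n1 inverted output, n5 inverted output.
Test 3 (A=1, B=0, C=0): fault-free n1=1, n2=1, n3=0, n4=1, n5=0 → 0; observed 0. Eliminates n5 stuck-at-1.
Only n1 stuck-at-0 is consistent with every test.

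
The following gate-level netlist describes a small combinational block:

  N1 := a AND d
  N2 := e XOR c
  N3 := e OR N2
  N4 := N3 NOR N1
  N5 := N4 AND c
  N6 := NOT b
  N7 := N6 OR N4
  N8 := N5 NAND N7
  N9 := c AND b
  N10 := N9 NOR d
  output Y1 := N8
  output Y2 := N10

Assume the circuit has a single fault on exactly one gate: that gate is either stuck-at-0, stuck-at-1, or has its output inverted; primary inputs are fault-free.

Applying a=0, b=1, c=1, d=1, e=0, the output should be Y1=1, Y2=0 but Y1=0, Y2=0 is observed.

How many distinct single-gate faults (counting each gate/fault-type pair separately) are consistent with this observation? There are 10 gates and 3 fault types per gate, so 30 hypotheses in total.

8

Fault-free: N1=0, N2=1, N3=1, N4=0, N5=0, N6=0, N7=0, N8=1, N9=1, N10=0 → Y1=1, Y2=0. Observed Y1=0, Y2=0.
  N1: none of the 3 fault types match ✗
  N2: stuck-at-0, inverted output ✓; others ✗
  N3: stuck-at-0, inverted output ✓; others ✗
  N4: stuck-at-1, inverted output ✓; others ✗
  N5: none of the 3 fault types match ✗
  N6: none of the 3 fault types match ✗
  N7: none of the 3 fault types match ✗
  N8: stuck-at-0, inverted output ✓; others ✗
  N9: none of the 3 fault types match ✗
  N10: none of the 3 fault types match ✗
Consistent faults: {N2 stuck-at-0, N2 inverted output, N3 stuck-at-0, N3 inverted output, N4 stuck-at-1, N4 inverted output, N8 stuck-at-0, N8 inverted output} — 8 in all.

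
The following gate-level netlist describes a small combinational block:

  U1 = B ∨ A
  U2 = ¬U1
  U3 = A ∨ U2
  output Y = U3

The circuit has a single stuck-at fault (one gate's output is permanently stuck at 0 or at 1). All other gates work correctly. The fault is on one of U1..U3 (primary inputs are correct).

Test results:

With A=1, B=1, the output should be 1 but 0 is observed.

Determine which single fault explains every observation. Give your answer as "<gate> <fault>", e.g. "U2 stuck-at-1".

U3 stuck-at-0

Fault-free values for test 1 (A=1, B=1): U1=1, U2=0, U3=1, giving Y=1. Observed 0.
Test 1: faults giving observed 0 are {U3 stuck-at-0}.
Only U3 stuck-at-0 is consistent with every test.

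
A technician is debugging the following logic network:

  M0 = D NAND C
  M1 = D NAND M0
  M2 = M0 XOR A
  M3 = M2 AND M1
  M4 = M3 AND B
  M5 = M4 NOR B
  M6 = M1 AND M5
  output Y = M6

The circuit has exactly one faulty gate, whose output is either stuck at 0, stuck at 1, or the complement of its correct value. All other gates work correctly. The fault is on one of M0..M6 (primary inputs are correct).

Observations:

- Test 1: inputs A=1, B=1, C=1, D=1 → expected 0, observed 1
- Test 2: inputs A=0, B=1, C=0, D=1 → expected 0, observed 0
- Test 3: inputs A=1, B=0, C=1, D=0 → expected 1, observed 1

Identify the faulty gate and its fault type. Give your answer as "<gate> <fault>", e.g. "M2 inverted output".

Fault-free values for test 1 (A=1, B=1, C=1, D=1): M0=0, M1=1, M2=1, M3=1, M4=1, M5=0, M6=0, giving Y=0. Observed 1.
Test 1: faults giving observed 1 are {M5 stuck-at-1, M5 inverted output, M6 stuck-at-1, M6 inverted output}.
Test 2 (A=0, B=1, C=0, D=1): fault-free M0=1, M1=0, M2=1, M3=0, M4=0, M5=0, M6=0 → 0; observed 0. Eliminates M6 stuck-at-1, M6 inverted output.
Test 3 (A=1, B=0, C=1, D=0): fault-free M0=1, M1=1, M2=0, M3=0, M4=0, M5=1, M6=1 → 1; observed 1. Eliminates M5 inverted output.
Only M5 stuck-at-1 is consistent with every test.

M5 stuck-at-1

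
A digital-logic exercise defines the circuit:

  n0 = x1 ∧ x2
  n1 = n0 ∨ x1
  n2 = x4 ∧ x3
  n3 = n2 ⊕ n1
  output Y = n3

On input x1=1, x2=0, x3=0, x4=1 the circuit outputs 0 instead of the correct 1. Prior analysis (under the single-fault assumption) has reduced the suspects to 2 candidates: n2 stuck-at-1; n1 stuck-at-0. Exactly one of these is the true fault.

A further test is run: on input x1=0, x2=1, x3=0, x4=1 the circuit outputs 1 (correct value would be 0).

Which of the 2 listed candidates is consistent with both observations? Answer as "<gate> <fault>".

Evaluate each candidate on input x1=0, x2=1, x3=0, x4=1:
  n2 stuck-at-1: n0=0, n1=0, n2=1 [stuck-at-1], n3=1 → 1 — matches
  n1 stuck-at-0: n0=0, n1=0 [stuck-at-0], n2=0, n3=0 → 0 — eliminated
Only n2 stuck-at-1 reproduces the observed 1.

n2 stuck-at-1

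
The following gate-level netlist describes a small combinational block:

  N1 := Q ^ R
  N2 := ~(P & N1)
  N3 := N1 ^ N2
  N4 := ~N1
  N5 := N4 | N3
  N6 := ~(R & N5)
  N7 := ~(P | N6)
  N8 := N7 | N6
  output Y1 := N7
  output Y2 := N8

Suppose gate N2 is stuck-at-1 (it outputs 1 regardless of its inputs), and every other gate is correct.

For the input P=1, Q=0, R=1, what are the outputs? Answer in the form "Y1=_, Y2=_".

Y1=0, Y2=1

Propagate with N2 forced: N1=1, N2=1 [stuck-at-1], N3=0, N4=0, N5=0, N6=1, N7=0, N8=1.
So the outputs are Y1=0, Y2=1. (Without the fault they would be Y1=0, Y2=0.)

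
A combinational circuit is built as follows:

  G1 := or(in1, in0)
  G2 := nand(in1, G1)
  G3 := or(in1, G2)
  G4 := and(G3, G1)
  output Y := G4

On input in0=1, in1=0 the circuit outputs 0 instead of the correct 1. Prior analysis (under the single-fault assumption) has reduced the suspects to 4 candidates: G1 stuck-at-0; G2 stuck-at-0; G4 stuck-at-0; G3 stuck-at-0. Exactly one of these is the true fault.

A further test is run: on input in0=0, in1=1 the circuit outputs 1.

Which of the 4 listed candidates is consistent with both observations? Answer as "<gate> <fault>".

G2 stuck-at-0

Evaluate each candidate on input in0=0, in1=1:
  G1 stuck-at-0: G1=0 [stuck-at-0], G2=1, G3=1, G4=0 → 0 — eliminated
  G2 stuck-at-0: G1=1, G2=0 [stuck-at-0], G3=1, G4=1 → 1 — matches
  G4 stuck-at-0: G1=1, G2=0, G3=1, G4=0 [stuck-at-0] → 0 — eliminated
  G3 stuck-at-0: G1=1, G2=0, G3=0 [stuck-at-0], G4=0 → 0 — eliminated
Only G2 stuck-at-0 reproduces the observed 1.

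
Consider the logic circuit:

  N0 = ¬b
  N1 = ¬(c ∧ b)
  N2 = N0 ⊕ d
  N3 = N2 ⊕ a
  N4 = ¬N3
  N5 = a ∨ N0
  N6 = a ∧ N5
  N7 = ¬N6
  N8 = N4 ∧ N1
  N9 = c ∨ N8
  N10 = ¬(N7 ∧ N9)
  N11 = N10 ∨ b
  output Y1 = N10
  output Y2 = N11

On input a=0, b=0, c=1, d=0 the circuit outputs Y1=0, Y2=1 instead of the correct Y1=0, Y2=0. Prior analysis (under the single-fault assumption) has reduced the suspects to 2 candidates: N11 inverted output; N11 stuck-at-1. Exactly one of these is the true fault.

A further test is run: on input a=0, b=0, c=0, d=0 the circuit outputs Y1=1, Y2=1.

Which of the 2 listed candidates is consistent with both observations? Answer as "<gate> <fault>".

Evaluate each candidate on input a=0, b=0, c=0, d=0:
  N11 inverted output: N0=1, N1=1, N2=1, N3=1, N4=0, N5=1, N6=0, N7=1, N8=0, N9=0, N10=1, N11=0 [inverted output] → Y1=1, Y2=0 — eliminated
  N11 stuck-at-1: N0=1, N1=1, N2=1, N3=1, N4=0, N5=1, N6=0, N7=1, N8=0, N9=0, N10=1, N11=1 [stuck-at-1] → Y1=1, Y2=1 — matches
Only N11 stuck-at-1 reproduces the observed Y1=1, Y2=1.

N11 stuck-at-1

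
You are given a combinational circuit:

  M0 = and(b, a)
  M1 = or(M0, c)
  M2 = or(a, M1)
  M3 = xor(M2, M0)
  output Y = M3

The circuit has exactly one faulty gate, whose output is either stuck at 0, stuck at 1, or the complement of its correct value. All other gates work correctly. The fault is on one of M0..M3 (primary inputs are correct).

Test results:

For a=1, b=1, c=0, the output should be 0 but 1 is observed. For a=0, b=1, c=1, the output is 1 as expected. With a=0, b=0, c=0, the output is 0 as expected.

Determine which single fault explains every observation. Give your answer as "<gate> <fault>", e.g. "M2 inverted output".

Fault-free values for test 1 (a=1, b=1, c=0): M0=1, M1=1, M2=1, M3=0, giving Y=0. Observed 1.
Test 1: faults giving observed 1 are {M0 stuck-at-0, M0 inverted output, M2 stuck-at-0, M2 inverted output, M3 stuck-at-1, M3 inverted output}.
Test 2 (a=0, b=1, c=1): fault-free M0=0, M1=1, M2=1, M3=1 → 1; observed 1. Eliminates M0 inverted output, M2 stuck-at-0, M2 inverted output, M3 inverted output.
Test 3 (a=0, b=0, c=0): fault-free M0=0, M1=0, M2=0, M3=0 → 0; observed 0. Eliminates M3 stuck-at-1.
Only M0 stuck-at-0 is consistent with every test.

M0 stuck-at-0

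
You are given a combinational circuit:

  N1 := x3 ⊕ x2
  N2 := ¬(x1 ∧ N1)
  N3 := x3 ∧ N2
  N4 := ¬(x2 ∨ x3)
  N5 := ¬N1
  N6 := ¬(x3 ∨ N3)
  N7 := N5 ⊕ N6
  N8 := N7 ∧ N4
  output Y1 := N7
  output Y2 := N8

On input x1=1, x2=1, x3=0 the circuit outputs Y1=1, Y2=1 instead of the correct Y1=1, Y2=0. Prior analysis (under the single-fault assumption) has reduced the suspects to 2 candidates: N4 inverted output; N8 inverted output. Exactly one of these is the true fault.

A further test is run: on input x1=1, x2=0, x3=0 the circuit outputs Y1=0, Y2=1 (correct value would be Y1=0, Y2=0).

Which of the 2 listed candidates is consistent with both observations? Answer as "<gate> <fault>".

N8 inverted output

Evaluate each candidate on input x1=1, x2=0, x3=0:
  N4 inverted output: N1=0, N2=1, N3=0, N4=0 [inverted output], N5=1, N6=1, N7=0, N8=0 → Y1=0, Y2=0 — eliminated
  N8 inverted output: N1=0, N2=1, N3=0, N4=1, N5=1, N6=1, N7=0, N8=1 [inverted output] → Y1=0, Y2=1 — matches
Only N8 inverted output reproduces the observed Y1=0, Y2=1.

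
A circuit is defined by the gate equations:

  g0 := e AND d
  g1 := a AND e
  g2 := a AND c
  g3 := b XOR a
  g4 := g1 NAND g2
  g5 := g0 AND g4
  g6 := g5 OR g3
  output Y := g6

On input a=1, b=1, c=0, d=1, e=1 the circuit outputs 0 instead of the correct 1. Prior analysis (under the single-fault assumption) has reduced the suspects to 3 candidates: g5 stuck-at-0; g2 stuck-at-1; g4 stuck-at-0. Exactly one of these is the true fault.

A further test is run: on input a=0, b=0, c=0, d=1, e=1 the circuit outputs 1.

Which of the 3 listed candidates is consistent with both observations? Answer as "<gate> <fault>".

Evaluate each candidate on input a=0, b=0, c=0, d=1, e=1:
  g5 stuck-at-0: g0=1, g1=0, g2=0, g3=0, g4=1, g5=0 [stuck-at-0], g6=0 → 0 — eliminated
  g2 stuck-at-1: g0=1, g1=0, g2=1 [stuck-at-1], g3=0, g4=1, g5=1, g6=1 → 1 — matches
  g4 stuck-at-0: g0=1, g1=0, g2=0, g3=0, g4=0 [stuck-at-0], g5=0, g6=0 → 0 — eliminated
Only g2 stuck-at-1 reproduces the observed 1.

g2 stuck-at-1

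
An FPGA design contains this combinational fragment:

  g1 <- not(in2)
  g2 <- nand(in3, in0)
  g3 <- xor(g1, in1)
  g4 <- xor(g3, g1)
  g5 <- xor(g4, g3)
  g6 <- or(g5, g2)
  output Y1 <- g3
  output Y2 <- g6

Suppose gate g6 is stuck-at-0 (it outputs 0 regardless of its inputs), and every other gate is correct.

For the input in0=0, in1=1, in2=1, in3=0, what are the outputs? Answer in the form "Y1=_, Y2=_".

Propagate with g6 forced: g1=0, g2=1, g3=1, g4=1, g5=0, g6=0 [stuck-at-0].
So the outputs are Y1=1, Y2=0. (Without the fault they would be Y1=1, Y2=1.)

Y1=1, Y2=0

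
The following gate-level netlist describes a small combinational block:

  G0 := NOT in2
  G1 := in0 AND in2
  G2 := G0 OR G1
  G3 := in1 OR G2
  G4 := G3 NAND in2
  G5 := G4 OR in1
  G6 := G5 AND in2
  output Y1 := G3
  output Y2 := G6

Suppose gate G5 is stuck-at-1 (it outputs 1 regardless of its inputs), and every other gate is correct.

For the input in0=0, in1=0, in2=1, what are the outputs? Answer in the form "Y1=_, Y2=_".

Propagate with G5 forced: G0=0, G1=0, G2=0, G3=0, G4=1, G5=1 [stuck-at-1], G6=1.
So the outputs are Y1=0, Y2=1. (Same as the fault-free value — the fault is masked on this input.)

Y1=0, Y2=1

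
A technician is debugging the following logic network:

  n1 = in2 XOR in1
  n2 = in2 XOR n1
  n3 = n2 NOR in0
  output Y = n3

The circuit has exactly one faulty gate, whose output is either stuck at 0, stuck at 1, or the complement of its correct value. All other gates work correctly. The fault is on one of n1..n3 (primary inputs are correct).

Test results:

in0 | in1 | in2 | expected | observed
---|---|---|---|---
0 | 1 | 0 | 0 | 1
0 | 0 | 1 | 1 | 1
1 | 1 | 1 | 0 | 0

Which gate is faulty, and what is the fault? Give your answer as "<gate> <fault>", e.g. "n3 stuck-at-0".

n2 stuck-at-0

Fault-free values for test 1 (in0=0, in1=1, in2=0): n1=1, n2=1, n3=0, giving Y=0. Observed 1.
Test 1: faults giving observed 1 are {n1 stuck-at-0, n1 inverted output, n2 stuck-at-0, n2 inverted output, n3 stuck-at-1, n3 inverted output}.
Test 2 (in0=0, in1=0, in2=1): fault-free n1=1, n2=0, n3=1 → 1; observed 1. Eliminates n1 stuck-at-0, n1 inverted output, n2 inverted output, n3 inverted output.
Test 3 (in0=1, in1=1, in2=1): fault-free n1=0, n2=1, n3=0 → 0; observed 0. Eliminates n3 stuck-at-1.
Only n2 stuck-at-0 is consistent with every test.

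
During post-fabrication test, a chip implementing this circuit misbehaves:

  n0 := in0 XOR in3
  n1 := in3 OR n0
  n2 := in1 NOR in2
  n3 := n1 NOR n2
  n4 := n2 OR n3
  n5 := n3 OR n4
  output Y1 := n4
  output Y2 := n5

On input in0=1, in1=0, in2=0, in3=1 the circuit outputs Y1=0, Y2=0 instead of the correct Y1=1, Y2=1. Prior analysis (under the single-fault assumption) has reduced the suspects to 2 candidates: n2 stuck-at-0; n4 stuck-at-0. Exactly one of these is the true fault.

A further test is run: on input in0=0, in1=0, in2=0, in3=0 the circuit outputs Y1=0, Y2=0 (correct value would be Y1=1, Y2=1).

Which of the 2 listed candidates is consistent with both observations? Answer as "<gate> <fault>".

Evaluate each candidate on input in0=0, in1=0, in2=0, in3=0:
  n2 stuck-at-0: n0=0, n1=0, n2=0 [stuck-at-0], n3=1, n4=1, n5=1 → Y1=1, Y2=1 — eliminated
  n4 stuck-at-0: n0=0, n1=0, n2=1, n3=0, n4=0 [stuck-at-0], n5=0 → Y1=0, Y2=0 — matches
Only n4 stuck-at-0 reproduces the observed Y1=0, Y2=0.

n4 stuck-at-0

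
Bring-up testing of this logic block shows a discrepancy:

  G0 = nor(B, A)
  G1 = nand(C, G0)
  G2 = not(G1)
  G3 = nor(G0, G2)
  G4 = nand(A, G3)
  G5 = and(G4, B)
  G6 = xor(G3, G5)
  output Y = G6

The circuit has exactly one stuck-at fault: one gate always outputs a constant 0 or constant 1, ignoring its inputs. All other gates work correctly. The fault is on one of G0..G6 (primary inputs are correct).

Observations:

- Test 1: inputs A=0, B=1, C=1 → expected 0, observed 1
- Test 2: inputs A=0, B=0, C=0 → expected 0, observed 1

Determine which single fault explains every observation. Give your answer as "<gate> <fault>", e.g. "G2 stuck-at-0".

Fault-free values for test 1 (A=0, B=1, C=1): G0=0, G1=1, G2=0, G3=1, G4=1, G5=1, G6=0, giving Y=0. Observed 1.
Test 1: faults giving observed 1 are {G0 stuck-at-1, G1 stuck-at-0, G2 stuck-at-1, G3 stuck-at-0, G4 stuck-at-0, G5 stuck-at-0, G6 stuck-at-1}.
Test 2 (A=0, B=0, C=0): fault-free G0=1, G1=1, G2=0, G3=0, G4=1, G5=0, G6=0 → 0; observed 1. Eliminates G0 stuck-at-1, G1 stuck-at-0, G2 stuck-at-1, G3 stuck-at-0, G4 stuck-at-0, G5 stuck-at-0.
Only G6 stuck-at-1 is consistent with every test.

G6 stuck-at-1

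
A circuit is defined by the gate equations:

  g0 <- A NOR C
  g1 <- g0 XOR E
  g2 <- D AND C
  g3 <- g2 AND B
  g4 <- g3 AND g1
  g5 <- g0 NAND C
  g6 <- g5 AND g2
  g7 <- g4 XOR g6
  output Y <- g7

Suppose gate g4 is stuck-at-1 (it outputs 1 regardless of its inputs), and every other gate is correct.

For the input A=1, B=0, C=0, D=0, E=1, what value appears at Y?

Propagate with g4 forced: g0=0, g1=1, g2=0, g3=0, g4=1 [stuck-at-1], g5=1, g6=0, g7=1.
So Y = 1. (Without the fault it would be 0.)

1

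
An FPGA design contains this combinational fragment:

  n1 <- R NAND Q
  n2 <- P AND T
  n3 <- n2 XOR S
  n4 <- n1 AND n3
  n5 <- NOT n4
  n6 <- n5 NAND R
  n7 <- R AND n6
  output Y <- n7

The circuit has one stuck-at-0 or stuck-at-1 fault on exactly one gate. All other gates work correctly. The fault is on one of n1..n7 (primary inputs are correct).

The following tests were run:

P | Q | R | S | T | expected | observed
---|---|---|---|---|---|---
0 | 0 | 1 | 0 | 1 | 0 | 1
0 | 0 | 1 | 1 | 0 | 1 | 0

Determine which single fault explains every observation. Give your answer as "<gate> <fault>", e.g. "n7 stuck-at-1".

Fault-free values for test 1 (P=0, Q=0, R=1, S=0, T=1): n1=1, n2=0, n3=0, n4=0, n5=1, n6=0, n7=0, giving Y=0. Observed 1.
Test 1: faults giving observed 1 are {n2 stuck-at-1, n3 stuck-at-1, n4 stuck-at-1, n5 stuck-at-0, n6 stuck-at-1, n7 stuck-at-1}.
Test 2 (P=0, Q=0, R=1, S=1, T=0): fault-free n1=1, n2=0, n3=1, n4=1, n5=0, n6=1, n7=1 → 1; observed 0. Eliminates n3 stuck-at-1, n4 stuck-at-1, n5 stuck-at-0, n6 stuck-at-1, n7 stuck-at-1.
Only n2 stuck-at-1 is consistent with every test.

n2 stuck-at-1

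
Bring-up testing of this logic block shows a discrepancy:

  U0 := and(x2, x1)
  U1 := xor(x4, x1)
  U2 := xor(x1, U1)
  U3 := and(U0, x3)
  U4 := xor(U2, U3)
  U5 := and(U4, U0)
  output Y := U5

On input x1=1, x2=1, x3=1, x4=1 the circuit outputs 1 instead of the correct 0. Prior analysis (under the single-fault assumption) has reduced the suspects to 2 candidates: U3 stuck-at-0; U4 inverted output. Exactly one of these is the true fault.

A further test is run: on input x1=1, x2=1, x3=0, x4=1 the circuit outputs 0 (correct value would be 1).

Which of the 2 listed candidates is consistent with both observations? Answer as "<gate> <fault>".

Evaluate each candidate on input x1=1, x2=1, x3=0, x4=1:
  U3 stuck-at-0: U0=1, U1=0, U2=1, U3=0 [stuck-at-0], U4=1, U5=1 → 1 — eliminated
  U4 inverted output: U0=1, U1=0, U2=1, U3=0, U4=0 [inverted output], U5=0 → 0 — matches
Only U4 inverted output reproduces the observed 0.

U4 inverted output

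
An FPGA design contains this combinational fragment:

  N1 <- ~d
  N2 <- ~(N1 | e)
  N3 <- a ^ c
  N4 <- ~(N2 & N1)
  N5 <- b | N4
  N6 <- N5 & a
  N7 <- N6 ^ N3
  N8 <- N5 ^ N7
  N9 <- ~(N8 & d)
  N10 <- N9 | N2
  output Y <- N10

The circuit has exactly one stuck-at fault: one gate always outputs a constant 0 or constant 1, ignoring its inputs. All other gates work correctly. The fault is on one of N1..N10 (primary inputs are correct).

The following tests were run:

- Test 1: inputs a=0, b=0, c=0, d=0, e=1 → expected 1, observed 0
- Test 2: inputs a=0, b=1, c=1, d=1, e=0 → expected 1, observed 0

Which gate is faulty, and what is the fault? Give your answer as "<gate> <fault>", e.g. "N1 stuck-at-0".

Fault-free values for test 1 (a=0, b=0, c=0, d=0, e=1): N1=1, N2=0, N3=0, N4=1, N5=1, N6=0, N7=0, N8=1, N9=1, N10=1, giving Y=1. Observed 0.
Test 1: faults giving observed 0 are {N9 stuck-at-0, N10 stuck-at-0}.
Test 2 (a=0, b=1, c=1, d=1, e=0): fault-free N1=0, N2=1, N3=1, N4=1, N5=1, N6=0, N7=1, N8=0, N9=1, N10=1 → 1; observed 0. Eliminates N9 stuck-at-0.
Only N10 stuck-at-0 is consistent with every test.

N10 stuck-at-0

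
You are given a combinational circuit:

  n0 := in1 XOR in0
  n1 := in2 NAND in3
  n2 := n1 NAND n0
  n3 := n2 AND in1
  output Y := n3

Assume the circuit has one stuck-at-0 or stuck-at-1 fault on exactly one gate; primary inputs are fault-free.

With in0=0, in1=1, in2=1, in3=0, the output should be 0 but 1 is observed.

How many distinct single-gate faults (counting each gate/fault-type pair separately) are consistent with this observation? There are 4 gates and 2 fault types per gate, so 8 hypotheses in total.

4

Fault-free: n0=1, n1=1, n2=0, n3=0 → 0. Observed 1.
  n0 stuck-at-0: output 1 ✓
  n0 stuck-at-1: output 0 ✗
  n1 stuck-at-0: output 1 ✓
  n1 stuck-at-1: output 0 ✗
  n2 stuck-at-0: output 0 ✗
  n2 stuck-at-1: output 1 ✓
  n3 stuck-at-0: output 0 ✗
  n3 stuck-at-1: output 1 ✓
Consistent faults: {n0 stuck-at-0, n1 stuck-at-0, n2 stuck-at-1, n3 stuck-at-1} — 4 in all.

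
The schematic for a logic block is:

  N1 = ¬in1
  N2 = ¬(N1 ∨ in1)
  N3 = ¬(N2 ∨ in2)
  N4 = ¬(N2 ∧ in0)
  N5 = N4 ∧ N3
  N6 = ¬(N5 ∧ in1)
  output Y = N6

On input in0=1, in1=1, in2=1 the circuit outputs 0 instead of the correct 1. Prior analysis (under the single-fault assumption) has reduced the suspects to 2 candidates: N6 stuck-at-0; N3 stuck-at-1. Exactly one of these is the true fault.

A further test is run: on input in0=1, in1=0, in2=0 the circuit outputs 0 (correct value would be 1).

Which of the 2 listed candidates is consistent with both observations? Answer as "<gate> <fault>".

N6 stuck-at-0

Evaluate each candidate on input in0=1, in1=0, in2=0:
  N6 stuck-at-0: N1=1, N2=0, N3=1, N4=1, N5=1, N6=0 [stuck-at-0] → 0 — matches
  N3 stuck-at-1: N1=1, N2=0, N3=1 [stuck-at-1], N4=1, N5=1, N6=1 → 1 — eliminated
Only N6 stuck-at-0 reproduces the observed 0.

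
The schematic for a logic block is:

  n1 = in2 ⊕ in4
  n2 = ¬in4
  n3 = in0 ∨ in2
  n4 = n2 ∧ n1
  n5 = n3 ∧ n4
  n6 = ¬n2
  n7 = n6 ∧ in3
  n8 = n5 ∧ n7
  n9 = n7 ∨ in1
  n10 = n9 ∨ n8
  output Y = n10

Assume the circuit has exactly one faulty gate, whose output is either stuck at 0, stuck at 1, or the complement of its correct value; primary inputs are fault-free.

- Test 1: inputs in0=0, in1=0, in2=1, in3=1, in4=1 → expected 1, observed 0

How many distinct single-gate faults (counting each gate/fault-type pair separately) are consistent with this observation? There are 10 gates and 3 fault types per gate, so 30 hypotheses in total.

10

Fault-free: n1=0, n2=0, n3=1, n4=0, n5=0, n6=1, n7=1, n8=0, n9=1, n10=1 → 1. Observed 0.
  n1: none of the 3 fault types match ✗
  n2: stuck-at-1, inverted output ✓; others ✗
  n3: none of the 3 fault types match ✗
  n4: none of the 3 fault types match ✗
  n5: none of the 3 fault types match ✗
  n6: stuck-at-0, inverted output ✓; others ✗
  n7: stuck-at-0, inverted output ✓; others ✗
  n8: none of the 3 fault types match ✗
  n9: stuck-at-0, inverted output ✓; others ✗
  n10: stuck-at-0, inverted output ✓; others ✗
Consistent faults: {n2 stuck-at-1, n2 inverted output, n6 stuck-at-0, n6 inverted output, n7 stuck-at-0, n7 inverted output, n9 stuck-at-0, n9 inverted output, n10 stuck-at-0, n10 inverted output} — 10 in all.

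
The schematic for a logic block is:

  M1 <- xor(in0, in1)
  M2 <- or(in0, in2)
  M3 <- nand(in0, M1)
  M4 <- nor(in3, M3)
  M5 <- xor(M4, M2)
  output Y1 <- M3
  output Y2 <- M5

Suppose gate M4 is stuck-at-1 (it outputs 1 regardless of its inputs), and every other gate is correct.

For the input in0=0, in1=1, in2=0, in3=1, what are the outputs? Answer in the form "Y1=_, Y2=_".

Y1=1, Y2=1

Propagate with M4 forced: M1=1, M2=0, M3=1, M4=1 [stuck-at-1], M5=1.
So the outputs are Y1=1, Y2=1. (Without the fault they would be Y1=1, Y2=0.)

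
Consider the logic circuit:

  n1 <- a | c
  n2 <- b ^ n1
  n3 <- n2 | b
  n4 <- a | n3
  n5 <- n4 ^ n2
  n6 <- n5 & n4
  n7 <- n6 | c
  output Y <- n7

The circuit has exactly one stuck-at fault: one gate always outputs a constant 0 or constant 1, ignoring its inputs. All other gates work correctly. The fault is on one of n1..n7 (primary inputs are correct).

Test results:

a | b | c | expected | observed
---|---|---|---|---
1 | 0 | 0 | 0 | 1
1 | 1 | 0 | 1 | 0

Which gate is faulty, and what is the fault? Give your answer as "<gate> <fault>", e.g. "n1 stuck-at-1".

n1 stuck-at-0

Fault-free values for test 1 (a=1, b=0, c=0): n1=1, n2=1, n3=1, n4=1, n5=0, n6=0, n7=0, giving Y=0. Observed 1.
Test 1: faults giving observed 1 are {n1 stuck-at-0, n2 stuck-at-0, n5 stuck-at-1, n6 stuck-at-1, n7 stuck-at-1}.
Test 2 (a=1, b=1, c=0): fault-free n1=1, n2=0, n3=1, n4=1, n5=1, n6=1, n7=1 → 1; observed 0. Eliminates n2 stuck-at-0, n5 stuck-at-1, n6 stuck-at-1, n7 stuck-at-1.
Only n1 stuck-at-0 is consistent with every test.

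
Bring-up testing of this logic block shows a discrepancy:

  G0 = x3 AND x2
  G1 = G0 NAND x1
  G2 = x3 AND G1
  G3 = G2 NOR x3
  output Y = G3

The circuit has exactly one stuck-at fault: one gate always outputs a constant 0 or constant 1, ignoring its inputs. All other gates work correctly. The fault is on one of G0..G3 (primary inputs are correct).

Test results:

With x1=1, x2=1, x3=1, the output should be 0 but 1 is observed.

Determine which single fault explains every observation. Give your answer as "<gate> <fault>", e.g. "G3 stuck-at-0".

Fault-free values for test 1 (x1=1, x2=1, x3=1): G0=1, G1=0, G2=0, G3=0, giving Y=0. Observed 1.
Test 1: faults giving observed 1 are {G3 stuck-at-1}.
Only G3 stuck-at-1 is consistent with every test.

G3 stuck-at-1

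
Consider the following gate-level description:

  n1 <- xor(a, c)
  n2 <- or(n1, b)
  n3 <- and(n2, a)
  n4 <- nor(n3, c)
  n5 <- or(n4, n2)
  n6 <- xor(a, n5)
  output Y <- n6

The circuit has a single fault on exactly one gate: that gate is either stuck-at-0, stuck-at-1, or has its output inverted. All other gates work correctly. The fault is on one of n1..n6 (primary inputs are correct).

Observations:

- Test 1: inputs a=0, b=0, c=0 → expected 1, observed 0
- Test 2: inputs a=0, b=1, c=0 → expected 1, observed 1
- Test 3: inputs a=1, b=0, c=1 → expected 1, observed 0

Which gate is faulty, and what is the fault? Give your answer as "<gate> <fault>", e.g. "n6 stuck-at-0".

n4 inverted output

Fault-free values for test 1 (a=0, b=0, c=0): n1=0, n2=0, n3=0, n4=1, n5=1, n6=1, giving Y=1. Observed 0.
Test 1: faults giving observed 0 are {n3 stuck-at-1, n3 inverted output, n4 stuck-at-0, n4 inverted output, n5 stuck-at-0, n5 inverted output, n6 stuck-at-0, n6 inverted output}.
Test 2 (a=0, b=1, c=0): fault-free n1=0, n2=1, n3=0, n4=1, n5=1, n6=1 → 1; observed 1. Eliminates n5 stuck-at-0, n5 inverted output, n6 stuck-at-0, n6 inverted output.
Test 3 (a=1, b=0, c=1): fault-free n1=0, n2=0, n3=0, n4=0, n5=0, n6=1 → 1; observed 0. Eliminates n3 stuck-at-1, n3 inverted output, n4 stuck-at-0.
Only n4 inverted output is consistent with every test.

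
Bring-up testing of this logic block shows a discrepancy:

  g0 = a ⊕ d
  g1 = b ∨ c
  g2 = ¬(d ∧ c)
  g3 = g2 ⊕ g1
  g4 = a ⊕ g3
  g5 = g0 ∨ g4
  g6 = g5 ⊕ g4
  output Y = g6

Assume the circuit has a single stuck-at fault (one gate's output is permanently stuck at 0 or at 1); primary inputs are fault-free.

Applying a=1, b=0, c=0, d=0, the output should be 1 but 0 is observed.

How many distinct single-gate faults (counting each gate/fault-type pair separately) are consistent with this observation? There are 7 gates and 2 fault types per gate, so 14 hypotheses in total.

Fault-free: g0=1, g1=0, g2=1, g3=1, g4=0, g5=1, g6=1 → 1. Observed 0.
  g0 stuck-at-0: output 0 ✓
  g0 stuck-at-1: output 1 ✗
  g1 stuck-at-0: output 1 ✗
  g1 stuck-at-1: output 0 ✓
  g2 stuck-at-0: output 0 ✓
  g2 stuck-at-1: output 1 ✗
  g3 stuck-at-0: output 0 ✓
  g3 stuck-at-1: output 1 ✗
  g4 stuck-at-0: output 1 ✗
  g4 stuck-at-1: output 0 ✓
  g5 stuck-at-0: output 0 ✓
  g5 stuck-at-1: output 1 ✗
  g6 stuck-at-0: output 0 ✓
  g6 stuck-at-1: output 1 ✗
Consistent faults: {g0 stuck-at-0, g1 stuck-at-1, g2 stuck-at-0, g3 stuck-at-0, g4 stuck-at-1, g5 stuck-at-0, g6 stuck-at-0} — 7 in all.

7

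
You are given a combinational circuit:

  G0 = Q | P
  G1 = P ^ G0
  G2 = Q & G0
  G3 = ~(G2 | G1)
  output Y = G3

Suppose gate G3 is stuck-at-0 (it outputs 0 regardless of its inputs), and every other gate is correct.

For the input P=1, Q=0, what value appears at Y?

Propagate with G3 forced: G0=1, G1=0, G2=0, G3=0 [stuck-at-0].
So Y = 0. (Without the fault it would be 1.)

0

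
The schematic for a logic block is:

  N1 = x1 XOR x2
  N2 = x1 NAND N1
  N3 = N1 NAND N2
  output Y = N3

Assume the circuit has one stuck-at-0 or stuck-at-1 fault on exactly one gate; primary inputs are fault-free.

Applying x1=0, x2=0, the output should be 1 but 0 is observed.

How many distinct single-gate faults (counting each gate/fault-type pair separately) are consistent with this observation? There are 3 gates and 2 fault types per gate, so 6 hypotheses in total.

Fault-free: N1=0, N2=1, N3=1 → 1. Observed 0.
  N1 stuck-at-0: output 1 ✗
  N1 stuck-at-1: output 0 ✓
  N2 stuck-at-0: output 1 ✗
  N2 stuck-at-1: output 1 ✗
  N3 stuck-at-0: output 0 ✓
  N3 stuck-at-1: output 1 ✗
Consistent faults: {N1 stuck-at-1, N3 stuck-at-0} — 2 in all.

2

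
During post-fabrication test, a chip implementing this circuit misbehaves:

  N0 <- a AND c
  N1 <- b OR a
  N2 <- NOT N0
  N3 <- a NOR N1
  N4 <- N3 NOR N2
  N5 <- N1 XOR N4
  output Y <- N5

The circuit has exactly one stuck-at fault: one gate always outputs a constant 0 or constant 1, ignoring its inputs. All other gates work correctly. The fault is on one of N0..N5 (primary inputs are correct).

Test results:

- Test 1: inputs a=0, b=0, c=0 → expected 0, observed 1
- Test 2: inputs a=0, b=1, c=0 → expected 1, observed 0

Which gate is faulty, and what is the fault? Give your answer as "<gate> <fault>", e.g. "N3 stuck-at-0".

Fault-free values for test 1 (a=0, b=0, c=0): N0=0, N1=0, N2=1, N3=1, N4=0, N5=0, giving Y=0. Observed 1.
Test 1: faults giving observed 1 are {N1 stuck-at-1, N4 stuck-at-1, N5 stuck-at-1}.
Test 2 (a=0, b=1, c=0): fault-free N0=0, N1=1, N2=1, N3=0, N4=0, N5=1 → 1; observed 0. Eliminates N1 stuck-at-1, N5 stuck-at-1.
Only N4 stuck-at-1 is consistent with every test.

N4 stuck-at-1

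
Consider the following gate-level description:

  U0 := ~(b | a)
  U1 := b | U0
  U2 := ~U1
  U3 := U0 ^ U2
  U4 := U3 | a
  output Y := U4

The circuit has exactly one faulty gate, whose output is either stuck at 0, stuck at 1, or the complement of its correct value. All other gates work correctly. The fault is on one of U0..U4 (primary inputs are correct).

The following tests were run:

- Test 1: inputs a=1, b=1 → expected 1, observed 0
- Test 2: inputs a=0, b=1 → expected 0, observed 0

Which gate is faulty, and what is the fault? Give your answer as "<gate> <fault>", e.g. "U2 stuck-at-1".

U4 stuck-at-0

Fault-free values for test 1 (a=1, b=1): U0=0, U1=1, U2=0, U3=0, U4=1, giving Y=1. Observed 0.
Test 1: faults giving observed 0 are {U4 stuck-at-0, U4 inverted output}.
Test 2 (a=0, b=1): fault-free U0=0, U1=1, U2=0, U3=0, U4=0 → 0; observed 0. Eliminates U4 inverted output.
Only U4 stuck-at-0 is consistent with every test.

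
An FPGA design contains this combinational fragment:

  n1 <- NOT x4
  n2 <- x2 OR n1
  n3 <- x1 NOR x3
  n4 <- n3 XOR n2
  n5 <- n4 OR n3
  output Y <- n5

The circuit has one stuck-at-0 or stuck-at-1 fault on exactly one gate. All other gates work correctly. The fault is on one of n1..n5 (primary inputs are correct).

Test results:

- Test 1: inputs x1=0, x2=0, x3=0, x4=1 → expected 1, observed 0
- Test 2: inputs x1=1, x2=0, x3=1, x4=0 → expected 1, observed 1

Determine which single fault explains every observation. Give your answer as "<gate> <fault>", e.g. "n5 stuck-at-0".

n3 stuck-at-0

Fault-free values for test 1 (x1=0, x2=0, x3=0, x4=1): n1=0, n2=0, n3=1, n4=1, n5=1, giving Y=1. Observed 0.
Test 1: faults giving observed 0 are {n3 stuck-at-0, n5 stuck-at-0}.
Test 2 (x1=1, x2=0, x3=1, x4=0): fault-free n1=1, n2=1, n3=0, n4=1, n5=1 → 1; observed 1. Eliminates n5 stuck-at-0.
Only n3 stuck-at-0 is consistent with every test.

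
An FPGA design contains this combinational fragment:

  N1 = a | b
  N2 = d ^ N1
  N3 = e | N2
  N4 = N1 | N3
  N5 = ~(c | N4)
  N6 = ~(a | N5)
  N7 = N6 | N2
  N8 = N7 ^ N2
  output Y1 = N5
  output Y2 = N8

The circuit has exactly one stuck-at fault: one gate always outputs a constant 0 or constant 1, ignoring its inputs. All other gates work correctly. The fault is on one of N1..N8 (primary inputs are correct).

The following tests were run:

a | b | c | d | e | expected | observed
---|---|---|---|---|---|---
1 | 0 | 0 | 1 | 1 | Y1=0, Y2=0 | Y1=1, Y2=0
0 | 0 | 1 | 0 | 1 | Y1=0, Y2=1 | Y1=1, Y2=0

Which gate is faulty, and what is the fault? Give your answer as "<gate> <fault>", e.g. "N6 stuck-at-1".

Fault-free values for test 1 (a=1, b=0, c=0, d=1, e=1): N1=1, N2=0, N3=1, N4=1, N5=0, N6=0, N7=0, N8=0, giving Y1=0, Y2=0. Observed Y1=1, Y2=0.
Test 1: faults giving observed Y1=1, Y2=0 are {N4 stuck-at-0, N5 stuck-at-1}.
Test 2 (a=0, b=0, c=1, d=0, e=1): fault-free N1=0, N2=0, N3=1, N4=1, N5=0, N6=1, N7=1, N8=1 → Y1=0, Y2=1; observed Y1=1, Y2=0. Eliminates N4 stuck-at-0.
Only N5 stuck-at-1 is consistent with every test.

N5 stuck-at-1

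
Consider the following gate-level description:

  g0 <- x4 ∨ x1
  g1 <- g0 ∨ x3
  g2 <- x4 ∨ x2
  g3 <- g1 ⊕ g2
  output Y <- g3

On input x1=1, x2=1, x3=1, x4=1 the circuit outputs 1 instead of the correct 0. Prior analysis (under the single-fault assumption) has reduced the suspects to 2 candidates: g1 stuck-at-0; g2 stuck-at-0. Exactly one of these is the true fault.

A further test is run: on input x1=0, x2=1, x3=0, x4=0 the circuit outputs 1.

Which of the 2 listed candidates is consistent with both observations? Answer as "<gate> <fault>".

Evaluate each candidate on input x1=0, x2=1, x3=0, x4=0:
  g1 stuck-at-0: g0=0, g1=0 [stuck-at-0], g2=1, g3=1 → 1 — matches
  g2 stuck-at-0: g0=0, g1=0, g2=0 [stuck-at-0], g3=0 → 0 — eliminated
Only g1 stuck-at-0 reproduces the observed 1.

g1 stuck-at-0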